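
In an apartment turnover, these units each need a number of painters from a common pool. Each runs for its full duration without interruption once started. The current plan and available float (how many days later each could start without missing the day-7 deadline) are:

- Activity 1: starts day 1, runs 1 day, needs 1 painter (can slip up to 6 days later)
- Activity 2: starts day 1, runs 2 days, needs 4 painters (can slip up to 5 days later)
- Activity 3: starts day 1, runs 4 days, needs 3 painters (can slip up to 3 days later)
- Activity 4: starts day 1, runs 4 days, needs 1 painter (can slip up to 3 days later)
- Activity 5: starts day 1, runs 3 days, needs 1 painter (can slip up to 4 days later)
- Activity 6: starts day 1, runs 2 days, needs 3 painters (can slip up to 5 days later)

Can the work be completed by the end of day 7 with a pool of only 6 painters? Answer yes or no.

yes

Schedule Activity 1@1, Activity 2@1, Activity 3@3, Activity 4@1, Activity 5@2, Activity 6@5: d1:6  d2:6  d3:5  d4:5  d5:6  d6:6  d7:0 — peak 6 ≤ 6.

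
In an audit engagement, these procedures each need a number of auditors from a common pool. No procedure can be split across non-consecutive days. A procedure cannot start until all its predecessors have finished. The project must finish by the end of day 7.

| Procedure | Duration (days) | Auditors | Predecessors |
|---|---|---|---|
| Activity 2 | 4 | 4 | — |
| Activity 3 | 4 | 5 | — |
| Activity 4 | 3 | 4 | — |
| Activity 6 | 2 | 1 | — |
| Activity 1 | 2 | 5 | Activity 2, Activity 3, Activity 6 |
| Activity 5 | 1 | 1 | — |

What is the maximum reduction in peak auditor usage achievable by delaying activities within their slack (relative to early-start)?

5

Early-start peak: d1:15  d2:14  d3:13  d4:9  d5:5  d6:5  d7:0 ⇒ 15.
Leveled (Activity 2@1, Activity 3@1, Activity 4@5, Activity 6@1, Activity 1@5, Activity 5@3): d1:10  d2:10  d3:10  d4:9  d5:9  d6:9  d7:4 ⇒ 10.
Reduction 15 − 10 = 5.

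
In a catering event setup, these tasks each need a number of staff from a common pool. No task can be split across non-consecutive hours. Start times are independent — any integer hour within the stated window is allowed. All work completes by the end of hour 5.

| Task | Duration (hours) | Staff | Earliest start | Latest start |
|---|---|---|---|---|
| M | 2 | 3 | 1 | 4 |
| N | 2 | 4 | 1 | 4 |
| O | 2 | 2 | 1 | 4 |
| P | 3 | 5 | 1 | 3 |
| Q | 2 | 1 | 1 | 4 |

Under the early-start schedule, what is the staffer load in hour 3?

At early start, hour 3 has: P.
Demand: 5 = 5.

5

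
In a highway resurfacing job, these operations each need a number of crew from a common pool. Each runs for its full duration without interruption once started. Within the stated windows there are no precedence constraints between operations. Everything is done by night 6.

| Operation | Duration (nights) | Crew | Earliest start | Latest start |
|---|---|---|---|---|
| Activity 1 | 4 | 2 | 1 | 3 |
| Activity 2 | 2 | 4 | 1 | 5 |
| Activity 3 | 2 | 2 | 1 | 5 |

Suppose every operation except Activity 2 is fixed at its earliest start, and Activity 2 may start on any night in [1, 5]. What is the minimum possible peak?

Activity 2@1: n1:8  n2:8  n3:2  n4:2  n5:0  n6:0 → peak 8
Activity 2@2: n1:4  n2:8  n3:6  n4:2  n5:0  n6:0 → peak 8
Activity 2@3: n1:4  n2:4  n3:6  n4:6  n5:0  n6:0 → peak 6
Activity 2@4: n1:4  n2:4  n3:2  n4:6  n5:4  n6:0 → peak 6
Activity 2@5: n1:4  n2:4  n3:2  n4:2  n5:4  n6:4 → peak 4
Best is Activity 2@5, peak 4.

4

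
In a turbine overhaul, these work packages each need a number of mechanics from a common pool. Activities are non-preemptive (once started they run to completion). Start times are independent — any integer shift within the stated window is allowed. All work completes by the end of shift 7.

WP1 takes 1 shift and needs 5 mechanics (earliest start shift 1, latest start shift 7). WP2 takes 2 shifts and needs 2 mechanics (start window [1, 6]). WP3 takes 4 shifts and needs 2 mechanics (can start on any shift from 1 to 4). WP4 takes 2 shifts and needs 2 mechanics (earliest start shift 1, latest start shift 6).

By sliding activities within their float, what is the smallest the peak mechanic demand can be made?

5

Early-start (WP1@1, WP2@1, WP3@1, WP4@1) gives peak 11: s1:11  s2:6  s3:2  s4:2  s5:0  s6:0  s7:0.
Shift WP2→2, WP3→2, WP4→4.
Schedule WP1@1, WP2@2, WP3@2, WP4@4: s1:5  s2:4  s3:4  s4:4  s5:4  s6:0  s7:0 — peak 5.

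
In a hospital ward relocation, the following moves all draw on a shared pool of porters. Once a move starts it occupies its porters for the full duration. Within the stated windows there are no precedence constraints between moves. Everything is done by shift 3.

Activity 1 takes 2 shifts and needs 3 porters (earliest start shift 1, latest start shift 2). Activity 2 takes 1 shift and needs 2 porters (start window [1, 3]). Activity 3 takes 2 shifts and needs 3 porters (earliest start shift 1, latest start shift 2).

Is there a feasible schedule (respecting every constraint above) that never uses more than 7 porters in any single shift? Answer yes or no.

yes

Schedule Activity 1@1, Activity 2@1, Activity 3@2: s1:5  s2:6  s3:3 — peak 6 ≤ 7.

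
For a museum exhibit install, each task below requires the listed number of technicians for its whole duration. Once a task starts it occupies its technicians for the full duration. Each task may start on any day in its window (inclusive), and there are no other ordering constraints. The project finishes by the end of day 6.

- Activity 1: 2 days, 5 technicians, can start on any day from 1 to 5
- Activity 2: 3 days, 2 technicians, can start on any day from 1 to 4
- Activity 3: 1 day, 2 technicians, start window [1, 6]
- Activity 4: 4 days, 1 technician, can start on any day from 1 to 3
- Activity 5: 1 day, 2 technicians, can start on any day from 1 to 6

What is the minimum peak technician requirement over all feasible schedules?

Early-start (Activity 1@1, Activity 2@1, Activity 3@1, Activity 4@1, Activity 5@1) gives peak 12: d1:12  d2:8  d3:3  d4:1  d5:0  d6:0.
Shift Activity 2→3, Activity 3→3, Activity 4→3, Activity 5→4.
Schedule Activity 1@1, Activity 2@3, Activity 3@3, Activity 4@3, Activity 5@4: d1:5  d2:5  d3:5  d4:5  d5:3  d6:1 — peak 5.

5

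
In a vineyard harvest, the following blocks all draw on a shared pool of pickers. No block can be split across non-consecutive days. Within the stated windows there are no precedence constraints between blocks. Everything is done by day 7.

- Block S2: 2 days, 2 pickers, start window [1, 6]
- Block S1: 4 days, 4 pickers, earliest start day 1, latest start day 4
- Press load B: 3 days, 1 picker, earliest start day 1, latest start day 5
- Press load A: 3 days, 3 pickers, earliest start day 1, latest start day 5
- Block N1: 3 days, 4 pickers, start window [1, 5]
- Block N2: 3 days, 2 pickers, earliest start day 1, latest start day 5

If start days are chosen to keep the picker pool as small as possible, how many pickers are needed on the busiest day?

8

Early-start (Block S2@1, Block S1@1, Press load B@1, Press load A@1, Block N1@1, Block N2@1) gives peak 16: d1:16  d2:16  d3:14  d4:4  d5:0  d6:0  d7:0.
Shift Press load B→3, Press load A→4, Block N1→5.
Schedule Block S2@1, Block S1@1, Press load B@3, Press load A@4, Block N1@5, Block N2@1: d1:8  d2:8  d3:7  d4:8  d5:8  d6:7  d7:4 — peak 8.
Total picker-days = 50 over 7 days ⇒ peak ≥ ⌈50/7⌉ = 8, so 8 is optimal.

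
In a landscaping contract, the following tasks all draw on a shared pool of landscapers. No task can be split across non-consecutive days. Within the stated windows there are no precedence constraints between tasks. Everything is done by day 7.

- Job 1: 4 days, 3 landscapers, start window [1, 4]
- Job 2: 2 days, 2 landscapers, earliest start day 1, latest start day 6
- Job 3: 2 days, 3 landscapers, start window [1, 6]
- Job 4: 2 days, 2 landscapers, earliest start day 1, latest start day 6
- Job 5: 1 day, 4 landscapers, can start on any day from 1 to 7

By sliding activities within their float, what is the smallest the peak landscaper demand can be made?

Early-start (Job 1@1, Job 2@1, Job 3@1, Job 4@1, Job 5@1) gives peak 14: d1:14  d2:10  d3:3  d4:3  d5:0  d6:0  d7:0.
Shift Job 3→5, Job 4→3, Job 5→7.
Schedule Job 1@1, Job 2@1, Job 3@5, Job 4@3, Job 5@7: d1:5  d2:5  d3:5  d4:5  d5:3  d6:3  d7:4 — peak 5.
Total landscaper-days = 30 over 7 days ⇒ peak ≥ ⌈30/7⌉ = 5, so 5 is optimal.

5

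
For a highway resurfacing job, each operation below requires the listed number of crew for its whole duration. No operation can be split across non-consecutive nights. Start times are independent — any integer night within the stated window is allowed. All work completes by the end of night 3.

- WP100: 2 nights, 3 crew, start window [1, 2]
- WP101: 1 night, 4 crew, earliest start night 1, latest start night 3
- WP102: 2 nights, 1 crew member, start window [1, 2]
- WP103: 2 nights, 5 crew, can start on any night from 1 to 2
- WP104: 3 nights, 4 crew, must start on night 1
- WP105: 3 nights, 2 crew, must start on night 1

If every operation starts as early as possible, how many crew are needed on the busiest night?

Early-start schedule: WP100@1, WP101@1, WP102@1, WP103@1, WP104@1, WP105@1.
Load per night: night 1: 19, night 2: 15, night 3: 6.
Peak is 19.

19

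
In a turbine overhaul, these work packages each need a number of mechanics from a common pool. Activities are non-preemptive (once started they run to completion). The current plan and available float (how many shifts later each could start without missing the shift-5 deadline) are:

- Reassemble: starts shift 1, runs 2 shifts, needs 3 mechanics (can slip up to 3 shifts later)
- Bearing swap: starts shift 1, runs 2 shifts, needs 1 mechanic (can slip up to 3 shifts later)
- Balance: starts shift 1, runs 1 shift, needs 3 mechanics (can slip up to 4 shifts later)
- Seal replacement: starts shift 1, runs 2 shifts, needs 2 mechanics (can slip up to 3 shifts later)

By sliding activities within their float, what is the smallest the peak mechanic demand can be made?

3

Early-start (Reassemble@1, Bearing swap@1, Balance@1, Seal replacement@1) gives peak 9: s1:9  s2:6  s3:0  s4:0  s5:0.
Shift Bearing swap→3, Balance→5, Seal replacement→3.
Schedule Reassemble@1, Bearing swap@3, Balance@5, Seal replacement@3: s1:3  s2:3  s3:3  s4:3  s5:3 — peak 3.
Total mechanic-shifts = 15 over 5 shifts ⇒ peak ≥ ⌈15/5⌉ = 3, so 3 is optimal.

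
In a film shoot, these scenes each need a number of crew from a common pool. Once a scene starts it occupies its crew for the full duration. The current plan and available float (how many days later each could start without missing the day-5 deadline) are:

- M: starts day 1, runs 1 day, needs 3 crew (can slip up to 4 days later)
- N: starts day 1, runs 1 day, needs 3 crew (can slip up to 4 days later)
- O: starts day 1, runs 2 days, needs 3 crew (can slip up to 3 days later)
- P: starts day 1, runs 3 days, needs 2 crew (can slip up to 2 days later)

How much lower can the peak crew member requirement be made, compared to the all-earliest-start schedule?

Early-start peak: d1:11  d2:5  d3:2  d4:0  d5:0 ⇒ 11.
Leveled (M@1, N@2, O@3, P@1): d1:5  d2:5  d3:5  d4:3  d5:0 ⇒ 5.
Reduction 11 − 5 = 6.

6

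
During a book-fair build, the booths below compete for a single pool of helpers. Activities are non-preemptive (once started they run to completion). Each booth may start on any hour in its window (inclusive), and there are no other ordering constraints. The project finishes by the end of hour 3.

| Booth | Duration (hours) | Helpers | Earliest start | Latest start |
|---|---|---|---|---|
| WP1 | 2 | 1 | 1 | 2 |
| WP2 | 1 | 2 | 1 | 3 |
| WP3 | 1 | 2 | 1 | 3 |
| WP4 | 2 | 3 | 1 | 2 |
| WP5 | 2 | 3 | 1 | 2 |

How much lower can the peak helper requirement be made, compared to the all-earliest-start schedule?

4

Early-start peak: h1:11  h2:7  h3:0 ⇒ 11.
Leveled (WP1@1, WP2@1, WP3@1, WP4@2, WP5@2): h1:5  h2:7  h3:6 ⇒ 7.
Reduction 11 − 7 = 4.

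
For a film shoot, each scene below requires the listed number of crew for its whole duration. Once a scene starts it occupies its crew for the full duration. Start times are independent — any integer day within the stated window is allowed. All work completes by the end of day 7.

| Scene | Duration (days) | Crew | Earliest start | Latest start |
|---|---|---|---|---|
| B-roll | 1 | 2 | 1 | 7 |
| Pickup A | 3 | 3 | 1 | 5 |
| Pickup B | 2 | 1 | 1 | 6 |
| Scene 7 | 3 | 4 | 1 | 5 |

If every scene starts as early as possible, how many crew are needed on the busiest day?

Early-start schedule: B-roll@1, Pickup A@1, Pickup B@1, Scene 7@1.
Load per day: day 1: 10, day 2: 8, day 3: 7, day 4: 0, day 5: 0, day 6: 0, day 7: 0.
Peak is 10.

10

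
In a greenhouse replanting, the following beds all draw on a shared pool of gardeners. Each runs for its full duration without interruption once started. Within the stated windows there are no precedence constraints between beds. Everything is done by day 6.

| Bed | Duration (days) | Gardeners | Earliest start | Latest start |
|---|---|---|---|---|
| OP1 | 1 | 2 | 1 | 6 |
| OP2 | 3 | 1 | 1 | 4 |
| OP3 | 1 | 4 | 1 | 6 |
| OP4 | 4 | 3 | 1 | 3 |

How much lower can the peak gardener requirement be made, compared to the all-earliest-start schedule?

6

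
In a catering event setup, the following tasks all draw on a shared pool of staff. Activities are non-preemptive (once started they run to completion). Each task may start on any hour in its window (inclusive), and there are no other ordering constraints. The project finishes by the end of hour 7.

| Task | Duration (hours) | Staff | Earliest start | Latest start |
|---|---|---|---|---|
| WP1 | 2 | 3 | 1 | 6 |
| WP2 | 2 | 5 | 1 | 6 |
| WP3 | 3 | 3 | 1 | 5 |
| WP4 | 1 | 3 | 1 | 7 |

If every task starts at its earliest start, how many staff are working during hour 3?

3

At early start, hour 3 has: WP3.
Demand: 3 = 3.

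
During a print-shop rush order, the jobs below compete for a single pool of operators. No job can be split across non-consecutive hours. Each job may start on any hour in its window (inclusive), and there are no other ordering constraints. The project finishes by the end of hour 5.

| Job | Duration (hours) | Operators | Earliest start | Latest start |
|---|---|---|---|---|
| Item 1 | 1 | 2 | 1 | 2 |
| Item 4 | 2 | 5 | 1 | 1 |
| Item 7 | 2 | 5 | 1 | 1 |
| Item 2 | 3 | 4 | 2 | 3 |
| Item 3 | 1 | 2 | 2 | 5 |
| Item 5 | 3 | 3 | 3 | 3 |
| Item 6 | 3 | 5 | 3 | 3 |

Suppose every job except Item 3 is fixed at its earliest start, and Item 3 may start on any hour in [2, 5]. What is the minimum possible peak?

Item 3@2: h1:12  h2:16  h3:12  h4:12  h5:8 → peak 16
Item 3@3: h1:12  h2:14  h3:14  h4:12  h5:8 → peak 14
Item 3@4: h1:12  h2:14  h3:12  h4:14  h5:8 → peak 14
Item 3@5: h1:12  h2:14  h3:12  h4:12  h5:10 → peak 14
Best is Item 3@3, peak 14.

14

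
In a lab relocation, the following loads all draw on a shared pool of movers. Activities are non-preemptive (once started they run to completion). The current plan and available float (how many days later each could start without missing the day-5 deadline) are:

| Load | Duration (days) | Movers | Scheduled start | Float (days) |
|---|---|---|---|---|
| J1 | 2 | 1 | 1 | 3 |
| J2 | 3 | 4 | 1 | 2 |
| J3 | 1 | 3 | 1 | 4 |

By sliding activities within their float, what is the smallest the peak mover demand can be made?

4

Early-start (J1@1, J2@1, J3@1) gives peak 8: d1:8  d2:5  d3:4  d4:0  d5:0.
Shift J2→3.
Schedule J1@1, J2@3, J3@1: d1:4  d2:1  d3:4  d4:4  d5:4 — peak 4.
Total mover-days = 17 over 5 days ⇒ peak ≥ ⌈17/5⌉ = 4, so 4 is optimal.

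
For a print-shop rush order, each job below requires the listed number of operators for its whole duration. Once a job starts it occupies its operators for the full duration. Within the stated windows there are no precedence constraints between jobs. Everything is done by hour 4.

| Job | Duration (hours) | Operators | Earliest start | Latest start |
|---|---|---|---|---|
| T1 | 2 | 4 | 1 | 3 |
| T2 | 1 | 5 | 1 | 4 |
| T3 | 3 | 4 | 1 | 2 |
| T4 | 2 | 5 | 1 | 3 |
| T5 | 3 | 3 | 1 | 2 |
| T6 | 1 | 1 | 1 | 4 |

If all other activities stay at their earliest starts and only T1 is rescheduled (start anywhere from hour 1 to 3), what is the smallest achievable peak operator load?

T1@1: h1:22  h2:16  h3:7  h4:0 → peak 22
T1@2: h1:18  h2:16  h3:11  h4:0 → peak 18
T1@3: h1:18  h2:12  h3:11  h4:4 → peak 18
Best is T1@2, peak 18.

18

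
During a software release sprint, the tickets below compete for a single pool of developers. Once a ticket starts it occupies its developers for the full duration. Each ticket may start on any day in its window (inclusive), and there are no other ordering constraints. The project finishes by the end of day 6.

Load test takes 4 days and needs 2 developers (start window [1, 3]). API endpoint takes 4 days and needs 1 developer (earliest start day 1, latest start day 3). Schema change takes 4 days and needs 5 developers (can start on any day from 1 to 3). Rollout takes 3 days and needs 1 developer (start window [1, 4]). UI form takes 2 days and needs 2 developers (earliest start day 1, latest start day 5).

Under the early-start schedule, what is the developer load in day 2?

At early start, day 2 has: Load test, API endpoint, Schema change, Rollout, UI form.
Demand: 2 + 1 + 5 + 1 + 2 = 11.

11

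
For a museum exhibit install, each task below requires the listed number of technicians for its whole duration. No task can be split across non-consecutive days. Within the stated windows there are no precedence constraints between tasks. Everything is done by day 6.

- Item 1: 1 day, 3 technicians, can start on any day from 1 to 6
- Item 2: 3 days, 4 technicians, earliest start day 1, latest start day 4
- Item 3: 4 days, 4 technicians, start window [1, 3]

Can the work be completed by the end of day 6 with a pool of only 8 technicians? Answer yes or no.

Schedule Item 1@1, Item 2@1, Item 3@2: d1:7  d2:8  d3:8  d4:4  d5:4  d6:0 — peak 8 ≤ 8.

yes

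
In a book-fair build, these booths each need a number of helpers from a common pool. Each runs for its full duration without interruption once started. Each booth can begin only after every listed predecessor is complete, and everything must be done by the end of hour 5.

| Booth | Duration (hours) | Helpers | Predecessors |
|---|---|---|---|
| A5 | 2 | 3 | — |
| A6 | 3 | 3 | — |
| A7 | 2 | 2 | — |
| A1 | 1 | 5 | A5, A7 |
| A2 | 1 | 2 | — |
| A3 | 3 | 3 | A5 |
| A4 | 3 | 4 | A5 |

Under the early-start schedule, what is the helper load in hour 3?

At early start, hour 3 has: A6, A1, A3, A4.
Demand: 3 + 5 + 3 + 4 = 15.

15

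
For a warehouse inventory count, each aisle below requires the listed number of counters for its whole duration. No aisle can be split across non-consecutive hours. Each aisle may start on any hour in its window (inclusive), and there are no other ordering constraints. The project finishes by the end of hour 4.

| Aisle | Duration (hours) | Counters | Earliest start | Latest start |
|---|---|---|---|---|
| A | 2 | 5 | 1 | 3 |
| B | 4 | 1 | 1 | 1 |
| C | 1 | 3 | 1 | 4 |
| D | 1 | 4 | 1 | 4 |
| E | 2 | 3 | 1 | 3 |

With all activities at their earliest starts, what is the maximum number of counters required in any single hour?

Early-start schedule: A@1, B@1, C@1, D@1, E@1.
Load per hour: hour 1: 16, hour 2: 9, hour 3: 1, hour 4: 1.
Peak is 16.

16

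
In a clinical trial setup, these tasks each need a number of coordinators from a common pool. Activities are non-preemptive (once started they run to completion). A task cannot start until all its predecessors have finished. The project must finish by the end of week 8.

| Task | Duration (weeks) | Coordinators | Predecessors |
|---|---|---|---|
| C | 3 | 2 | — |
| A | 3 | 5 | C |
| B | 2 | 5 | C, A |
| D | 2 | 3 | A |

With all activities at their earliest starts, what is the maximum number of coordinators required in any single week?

8

Early-start schedule: C@1, A@4, B@7, D@7.
Load per week: week 1: 2, week 2: 2, week 3: 2, week 4: 5, week 5: 5, week 6: 5, week 7: 8, week 8: 8.
Peak is 8.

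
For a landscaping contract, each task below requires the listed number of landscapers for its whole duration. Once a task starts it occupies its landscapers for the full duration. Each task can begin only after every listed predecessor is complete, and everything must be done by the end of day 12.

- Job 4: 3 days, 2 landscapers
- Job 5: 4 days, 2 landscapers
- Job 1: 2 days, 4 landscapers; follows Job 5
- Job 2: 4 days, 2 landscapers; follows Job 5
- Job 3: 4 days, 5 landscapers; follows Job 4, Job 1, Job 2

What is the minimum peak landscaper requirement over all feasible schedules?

Schedule Job 4@1, Job 5@1, Job 1@5, Job 2@5, Job 3@9: d1:4  d2:4  d3:4  d4:2  d5:6  d6:6  d7:2  d8:2  d9:5  d10:5  d11:5  d12:5 — peak 6.
No arrangement of the 18 feasible schedules does better.

6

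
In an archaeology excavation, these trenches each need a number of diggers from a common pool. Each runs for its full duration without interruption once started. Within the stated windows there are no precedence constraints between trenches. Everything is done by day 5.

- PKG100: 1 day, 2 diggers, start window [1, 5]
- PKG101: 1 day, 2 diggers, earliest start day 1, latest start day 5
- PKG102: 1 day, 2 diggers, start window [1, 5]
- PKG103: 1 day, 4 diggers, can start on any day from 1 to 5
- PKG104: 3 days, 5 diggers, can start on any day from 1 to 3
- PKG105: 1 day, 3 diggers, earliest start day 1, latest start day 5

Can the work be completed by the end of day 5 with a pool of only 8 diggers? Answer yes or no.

Schedule PKG100@1, PKG101@1, PKG102@1, PKG103@2, PKG104@3, PKG105@2: d1:6  d2:7  d3:5  d4:5  d5:5 — peak 7 ≤ 8.

yes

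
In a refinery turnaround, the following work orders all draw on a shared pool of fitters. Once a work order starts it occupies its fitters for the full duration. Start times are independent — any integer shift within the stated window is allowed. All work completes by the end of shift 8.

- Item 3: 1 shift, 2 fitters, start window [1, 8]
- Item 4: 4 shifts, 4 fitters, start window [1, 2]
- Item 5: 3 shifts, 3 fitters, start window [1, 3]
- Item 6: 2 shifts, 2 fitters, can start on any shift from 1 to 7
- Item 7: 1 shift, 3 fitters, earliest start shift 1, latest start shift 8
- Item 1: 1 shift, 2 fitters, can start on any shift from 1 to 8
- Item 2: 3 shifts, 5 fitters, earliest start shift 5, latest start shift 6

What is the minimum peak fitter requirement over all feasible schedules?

7

Early-start (Item 3@1, Item 4@1, Item 5@1, Item 6@1, Item 7@1, Item 1@1, Item 2@5) gives peak 16: s1:16  s2:9  s3:7  s4:4  s5:5  s6:5  s7:5  s8:0.
Shift Item 5→2, Item 6→5, Item 7→5, Item 1→5, Item 2→6.
Schedule Item 3@1, Item 4@1, Item 5@2, Item 6@5, Item 7@5, Item 1@5, Item 2@6: s1:6  s2:7  s3:7  s4:7  s5:7  s6:7  s7:5  s8:5 — peak 7.
Total fitter-shifts = 51 over 8 shifts ⇒ peak ≥ ⌈51/8⌉ = 7, so 7 is optimal.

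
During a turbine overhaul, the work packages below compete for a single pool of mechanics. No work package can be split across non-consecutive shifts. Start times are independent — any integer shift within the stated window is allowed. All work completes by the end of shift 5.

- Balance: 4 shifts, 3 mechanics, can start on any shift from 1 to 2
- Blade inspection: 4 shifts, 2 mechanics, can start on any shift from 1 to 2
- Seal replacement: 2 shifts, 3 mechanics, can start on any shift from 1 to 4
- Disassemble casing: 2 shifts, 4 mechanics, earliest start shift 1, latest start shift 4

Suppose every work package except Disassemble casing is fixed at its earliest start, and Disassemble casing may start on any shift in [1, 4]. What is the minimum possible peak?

Disassemble casing@1: s1:12  s2:12  s3:5  s4:5  s5:0 → peak 12
Disassemble casing@2: s1:8  s2:12  s3:9  s4:5  s5:0 → peak 12
Disassemble casing@3: s1:8  s2:8  s3:9  s4:9  s5:0 → peak 9
Disassemble casing@4: s1:8  s2:8  s3:5  s4:9  s5:4 → peak 9
Best is Disassemble casing@3, peak 9.

9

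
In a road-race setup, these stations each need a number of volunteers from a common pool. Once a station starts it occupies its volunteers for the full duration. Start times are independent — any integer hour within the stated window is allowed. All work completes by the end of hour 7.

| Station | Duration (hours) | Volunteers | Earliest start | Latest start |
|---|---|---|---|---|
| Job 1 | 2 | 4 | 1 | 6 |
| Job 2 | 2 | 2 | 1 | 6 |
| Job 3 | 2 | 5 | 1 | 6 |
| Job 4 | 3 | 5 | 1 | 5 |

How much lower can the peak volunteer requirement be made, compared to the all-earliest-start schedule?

Early-start peak: h1:16  h2:16  h3:5  h4:0  h5:0  h6:0  h7:0 ⇒ 16.
Leveled (Job 1@1, Job 2@1, Job 3@3, Job 4@5): h1:6  h2:6  h3:5  h4:5  h5:5  h6:5  h7:5 ⇒ 6.
Reduction 16 − 6 = 10.

10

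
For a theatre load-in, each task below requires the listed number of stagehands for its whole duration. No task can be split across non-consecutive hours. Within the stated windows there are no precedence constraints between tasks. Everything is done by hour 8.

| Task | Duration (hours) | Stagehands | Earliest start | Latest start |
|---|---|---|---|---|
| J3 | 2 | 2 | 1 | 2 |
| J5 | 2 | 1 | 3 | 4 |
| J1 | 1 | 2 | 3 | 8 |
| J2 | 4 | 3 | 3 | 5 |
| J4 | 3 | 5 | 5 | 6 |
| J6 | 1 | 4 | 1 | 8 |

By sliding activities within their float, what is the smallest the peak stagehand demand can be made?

8

Schedule J3@1, J5@3, J1@3, J2@3, J4@5, J6@1: h1:6  h2:2  h3:6  h4:4  h5:8  h6:8  h7:5  h8:0 — peak 8.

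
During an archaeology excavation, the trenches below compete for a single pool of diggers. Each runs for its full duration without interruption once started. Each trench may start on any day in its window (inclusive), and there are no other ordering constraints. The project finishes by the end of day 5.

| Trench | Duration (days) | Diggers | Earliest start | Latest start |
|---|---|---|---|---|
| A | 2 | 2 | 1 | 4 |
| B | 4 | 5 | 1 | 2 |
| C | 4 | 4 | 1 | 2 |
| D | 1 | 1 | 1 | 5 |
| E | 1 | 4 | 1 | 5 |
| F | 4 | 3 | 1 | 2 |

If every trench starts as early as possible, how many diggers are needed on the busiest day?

Early-start schedule: A@1, B@1, C@1, D@1, E@1, F@1.
Load per day: day 1: 19, day 2: 14, day 3: 12, day 4: 12, day 5: 0.
Peak is 19.

19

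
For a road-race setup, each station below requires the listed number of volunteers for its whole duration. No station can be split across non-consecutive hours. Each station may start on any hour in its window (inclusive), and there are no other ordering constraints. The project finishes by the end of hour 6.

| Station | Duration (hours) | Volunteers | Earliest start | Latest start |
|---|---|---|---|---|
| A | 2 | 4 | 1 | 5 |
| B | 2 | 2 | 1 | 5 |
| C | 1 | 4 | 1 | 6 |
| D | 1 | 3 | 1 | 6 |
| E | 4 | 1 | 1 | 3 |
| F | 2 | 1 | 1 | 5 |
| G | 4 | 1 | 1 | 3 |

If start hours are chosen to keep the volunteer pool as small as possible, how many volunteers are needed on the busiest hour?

5

Early-start (A@1, B@1, C@1, D@1, E@1, F@1, G@1) gives peak 16: h1:16  h2:9  h3:2  h4:2  h5:0  h6:0.
Shift B→3, C→5, D→6, F→3, G→3.
Schedule A@1, B@3, C@5, D@6, E@1, F@3, G@3: h1:5  h2:5  h3:5  h4:5  h5:5  h6:4 — peak 5.
Total volunteer-hours = 29 over 6 hours ⇒ peak ≥ ⌈29/6⌉ = 5, so 5 is optimal.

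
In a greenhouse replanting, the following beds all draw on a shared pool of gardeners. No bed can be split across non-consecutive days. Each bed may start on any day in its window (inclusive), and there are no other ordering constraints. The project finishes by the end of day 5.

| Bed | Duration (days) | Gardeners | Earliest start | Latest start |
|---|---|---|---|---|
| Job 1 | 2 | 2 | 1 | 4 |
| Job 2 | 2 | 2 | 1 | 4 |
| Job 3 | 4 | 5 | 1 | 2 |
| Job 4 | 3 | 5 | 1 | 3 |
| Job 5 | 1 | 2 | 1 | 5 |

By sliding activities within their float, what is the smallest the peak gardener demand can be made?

Early-start (Job 1@1, Job 2@1, Job 3@1, Job 4@1, Job 5@1) gives peak 16: d1:16  d2:14  d3:10  d4:5  d5:0.
Shift Job 4→3, Job 5→5.
Schedule Job 1@1, Job 2@1, Job 3@1, Job 4@3, Job 5@5: d1:9  d2:9  d3:10  d4:10  d5:7 — peak 10.

10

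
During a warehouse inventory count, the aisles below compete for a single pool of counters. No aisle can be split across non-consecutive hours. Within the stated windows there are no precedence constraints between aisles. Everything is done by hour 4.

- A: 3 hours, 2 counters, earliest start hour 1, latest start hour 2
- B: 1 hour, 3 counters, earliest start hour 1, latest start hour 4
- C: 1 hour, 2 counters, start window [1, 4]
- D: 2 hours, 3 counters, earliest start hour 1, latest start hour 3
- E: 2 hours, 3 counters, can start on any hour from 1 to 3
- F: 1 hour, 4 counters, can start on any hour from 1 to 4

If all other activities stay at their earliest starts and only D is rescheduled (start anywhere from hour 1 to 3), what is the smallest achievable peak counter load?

14

D@1: h1:17  h2:8  h3:2  h4:0 → peak 17
D@2: h1:14  h2:8  h3:5  h4:0 → peak 14
D@3: h1:14  h2:5  h3:5  h4:3 → peak 14
Best is D@2, peak 14.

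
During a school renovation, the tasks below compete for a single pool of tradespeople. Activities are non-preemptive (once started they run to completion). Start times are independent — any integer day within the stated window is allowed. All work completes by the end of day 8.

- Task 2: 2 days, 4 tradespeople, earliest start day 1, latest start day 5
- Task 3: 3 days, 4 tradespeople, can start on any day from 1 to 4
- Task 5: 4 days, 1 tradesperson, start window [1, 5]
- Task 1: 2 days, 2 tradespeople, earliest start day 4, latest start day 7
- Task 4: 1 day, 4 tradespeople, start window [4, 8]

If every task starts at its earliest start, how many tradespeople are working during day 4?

7

At early start, day 4 has: Task 5, Task 1, Task 4.
Demand: 1 + 2 + 4 = 7.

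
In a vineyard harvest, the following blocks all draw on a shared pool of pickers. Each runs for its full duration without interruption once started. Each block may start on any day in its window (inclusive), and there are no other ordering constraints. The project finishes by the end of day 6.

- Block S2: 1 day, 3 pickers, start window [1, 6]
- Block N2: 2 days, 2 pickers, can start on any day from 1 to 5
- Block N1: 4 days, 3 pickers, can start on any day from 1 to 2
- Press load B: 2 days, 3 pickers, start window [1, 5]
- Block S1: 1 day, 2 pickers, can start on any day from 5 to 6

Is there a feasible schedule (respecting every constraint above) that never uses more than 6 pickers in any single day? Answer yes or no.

yes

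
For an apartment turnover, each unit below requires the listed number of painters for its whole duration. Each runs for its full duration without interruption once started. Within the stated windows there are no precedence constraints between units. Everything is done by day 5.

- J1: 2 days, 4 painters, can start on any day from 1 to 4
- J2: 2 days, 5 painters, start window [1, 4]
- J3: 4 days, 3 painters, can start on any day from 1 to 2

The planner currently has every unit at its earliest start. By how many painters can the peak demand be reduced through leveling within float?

4

Early-start peak: d1:12  d2:12  d3:3  d4:3  d5:0 ⇒ 12.
Leveled (J1@1, J2@3, J3@1): d1:7  d2:7  d3:8  d4:8  d5:0 ⇒ 8.
Reduction 12 − 8 = 4.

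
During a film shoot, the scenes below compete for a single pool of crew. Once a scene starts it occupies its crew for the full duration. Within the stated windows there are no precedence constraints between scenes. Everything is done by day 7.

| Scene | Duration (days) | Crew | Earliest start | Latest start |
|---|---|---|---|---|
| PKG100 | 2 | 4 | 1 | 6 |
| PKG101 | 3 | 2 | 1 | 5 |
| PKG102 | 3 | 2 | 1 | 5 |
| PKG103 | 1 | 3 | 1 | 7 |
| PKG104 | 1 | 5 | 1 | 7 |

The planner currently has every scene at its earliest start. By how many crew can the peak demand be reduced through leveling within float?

Early-start peak: d1:16  d2:8  d3:4  d4:0  d5:0  d6:0  d7:0 ⇒ 16.
Leveled (PKG100@1, PKG101@3, PKG102@3, PKG103@6, PKG104@7): d1:4  d2:4  d3:4  d4:4  d5:4  d6:3  d7:5 ⇒ 5.
Reduction 16 − 5 = 11.

11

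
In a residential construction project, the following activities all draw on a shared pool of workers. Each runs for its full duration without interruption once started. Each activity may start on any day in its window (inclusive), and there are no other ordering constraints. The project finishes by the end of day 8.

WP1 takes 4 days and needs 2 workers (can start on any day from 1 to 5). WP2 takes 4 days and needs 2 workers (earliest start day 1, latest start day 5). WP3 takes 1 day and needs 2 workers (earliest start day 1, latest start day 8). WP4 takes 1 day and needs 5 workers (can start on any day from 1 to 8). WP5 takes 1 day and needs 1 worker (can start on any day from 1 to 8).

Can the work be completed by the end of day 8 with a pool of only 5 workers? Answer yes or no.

Schedule WP1@1, WP2@1, WP3@5, WP4@6, WP5@1: d1:5  d2:4  d3:4  d4:4  d5:2  d6:5  d7:0  d8:0 — peak 5 ≤ 5.

yes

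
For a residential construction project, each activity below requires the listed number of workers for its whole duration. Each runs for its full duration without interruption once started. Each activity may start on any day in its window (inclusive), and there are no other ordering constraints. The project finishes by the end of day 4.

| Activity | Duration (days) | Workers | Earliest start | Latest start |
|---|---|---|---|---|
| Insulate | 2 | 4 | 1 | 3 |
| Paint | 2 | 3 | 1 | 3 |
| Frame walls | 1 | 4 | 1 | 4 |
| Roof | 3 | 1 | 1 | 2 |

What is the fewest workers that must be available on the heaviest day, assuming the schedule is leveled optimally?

Early-start (Insulate@1, Paint@1, Frame walls@1, Roof@1) gives peak 12: d1:12  d2:8  d3:1  d4:0.
Shift Paint→3, Frame walls→4.
Schedule Insulate@1, Paint@3, Frame walls@4, Roof@1: d1:5  d2:5  d3:4  d4:7 — peak 7.

7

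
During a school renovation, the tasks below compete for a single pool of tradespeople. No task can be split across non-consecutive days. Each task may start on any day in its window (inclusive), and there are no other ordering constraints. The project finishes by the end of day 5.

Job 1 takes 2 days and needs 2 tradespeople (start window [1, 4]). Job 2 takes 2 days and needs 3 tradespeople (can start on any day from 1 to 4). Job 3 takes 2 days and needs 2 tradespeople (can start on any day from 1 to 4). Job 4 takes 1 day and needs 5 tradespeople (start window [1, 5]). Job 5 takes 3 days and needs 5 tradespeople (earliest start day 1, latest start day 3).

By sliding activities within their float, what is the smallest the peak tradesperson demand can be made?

8

Early-start (Job 1@1, Job 2@1, Job 3@1, Job 4@1, Job 5@1) gives peak 17: d1:17  d2:12  d3:5  d4:0  d5:0.
Shift Job 2→2, Job 3→4, Job 5→3.
Schedule Job 1@1, Job 2@2, Job 3@4, Job 4@1, Job 5@3: d1:7  d2:5  d3:8  d4:7  d5:7 — peak 8.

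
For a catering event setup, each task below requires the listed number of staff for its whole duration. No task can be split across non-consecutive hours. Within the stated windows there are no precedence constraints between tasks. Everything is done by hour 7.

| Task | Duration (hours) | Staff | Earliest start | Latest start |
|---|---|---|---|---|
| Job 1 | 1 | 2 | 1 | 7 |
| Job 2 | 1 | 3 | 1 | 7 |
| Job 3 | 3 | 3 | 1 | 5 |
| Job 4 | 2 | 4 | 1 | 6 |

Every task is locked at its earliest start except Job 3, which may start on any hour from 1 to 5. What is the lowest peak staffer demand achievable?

9

Job 3@1: h1:12  h2:7  h3:3  h4:0  h5:0  h6:0  h7:0 → peak 12
Job 3@2: h1:9  h2:7  h3:3  h4:3  h5:0  h6:0  h7:0 → peak 9
Job 3@3: h1:9  h2:4  h3:3  h4:3  h5:3  h6:0  h7:0 → peak 9
Job 3@4: h1:9  h2:4  h3:0  h4:3  h5:3  h6:3  h7:0 → peak 9
Job 3@5: h1:9  h2:4  h3:0  h4:0  h5:3  h6:3  h7:3 → peak 9
Best is Job 3@2, peak 9.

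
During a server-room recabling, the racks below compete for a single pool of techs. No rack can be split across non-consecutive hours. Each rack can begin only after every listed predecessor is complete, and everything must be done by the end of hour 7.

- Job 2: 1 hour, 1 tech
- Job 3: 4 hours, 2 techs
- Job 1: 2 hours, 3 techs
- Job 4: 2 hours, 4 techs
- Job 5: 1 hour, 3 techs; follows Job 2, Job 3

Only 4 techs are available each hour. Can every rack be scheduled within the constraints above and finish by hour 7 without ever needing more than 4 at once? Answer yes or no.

no

The minimum achievable peak is 5; 4 < 5, so no feasible schedule stays within the cap.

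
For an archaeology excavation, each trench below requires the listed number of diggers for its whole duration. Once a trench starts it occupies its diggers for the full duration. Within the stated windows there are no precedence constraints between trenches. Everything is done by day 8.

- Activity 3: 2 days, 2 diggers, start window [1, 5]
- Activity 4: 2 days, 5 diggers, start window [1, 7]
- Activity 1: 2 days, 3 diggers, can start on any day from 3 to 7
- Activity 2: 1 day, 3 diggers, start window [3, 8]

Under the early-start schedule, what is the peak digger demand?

Early-start schedule: Activity 3@1, Activity 4@1, Activity 1@3, Activity 2@3.
Load per day: day 1: 7, day 2: 7, day 3: 6, day 4: 3, day 5: 0, day 6: 0, day 7: 0, day 8: 0.
Peak is 7.

7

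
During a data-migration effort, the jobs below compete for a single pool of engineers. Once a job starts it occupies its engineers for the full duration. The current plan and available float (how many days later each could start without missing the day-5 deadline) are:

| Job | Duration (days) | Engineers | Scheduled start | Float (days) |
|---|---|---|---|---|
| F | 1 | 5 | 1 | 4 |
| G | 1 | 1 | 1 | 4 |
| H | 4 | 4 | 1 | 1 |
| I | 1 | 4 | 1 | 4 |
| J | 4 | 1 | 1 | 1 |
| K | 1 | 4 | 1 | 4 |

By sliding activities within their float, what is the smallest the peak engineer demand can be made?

Early-start (F@1, G@1, H@1, I@1, J@1, K@1) gives peak 19: d1:19  d2:5  d3:5  d4:5  d5:0.
Shift H→2, I→2, K→3.
Schedule F@1, G@1, H@2, I@2, J@1, K@3: d1:7  d2:9  d3:9  d4:5  d5:4 — peak 9.

9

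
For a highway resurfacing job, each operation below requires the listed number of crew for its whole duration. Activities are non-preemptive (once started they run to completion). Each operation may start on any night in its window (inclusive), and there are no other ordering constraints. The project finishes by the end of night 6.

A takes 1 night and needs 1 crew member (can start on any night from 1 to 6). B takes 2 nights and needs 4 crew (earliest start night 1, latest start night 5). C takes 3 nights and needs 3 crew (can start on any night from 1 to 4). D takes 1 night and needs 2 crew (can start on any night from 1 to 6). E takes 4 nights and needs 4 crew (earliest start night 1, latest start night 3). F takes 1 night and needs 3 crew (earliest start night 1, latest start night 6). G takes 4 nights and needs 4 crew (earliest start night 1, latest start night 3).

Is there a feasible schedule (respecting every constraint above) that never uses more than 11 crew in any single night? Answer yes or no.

Schedule A@1, B@1, C@1, D@1, E@2, F@4, G@3: n1:10  n2:11  n3:11  n4:11  n5:8  n6:4 — peak 11 ≤ 11.

yes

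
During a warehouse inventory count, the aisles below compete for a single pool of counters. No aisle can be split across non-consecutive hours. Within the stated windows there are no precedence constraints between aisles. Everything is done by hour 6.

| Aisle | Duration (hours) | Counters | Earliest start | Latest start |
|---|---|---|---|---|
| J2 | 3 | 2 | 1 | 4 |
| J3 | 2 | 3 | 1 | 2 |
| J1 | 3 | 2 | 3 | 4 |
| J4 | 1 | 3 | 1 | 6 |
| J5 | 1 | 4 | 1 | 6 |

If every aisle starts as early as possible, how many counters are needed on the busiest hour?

Early-start schedule: J2@1, J3@1, J1@3, J4@1, J5@1.
Load per hour: hour 1: 12, hour 2: 5, hour 3: 4, hour 4: 2, hour 5: 2, hour 6: 0.
Peak is 12.

12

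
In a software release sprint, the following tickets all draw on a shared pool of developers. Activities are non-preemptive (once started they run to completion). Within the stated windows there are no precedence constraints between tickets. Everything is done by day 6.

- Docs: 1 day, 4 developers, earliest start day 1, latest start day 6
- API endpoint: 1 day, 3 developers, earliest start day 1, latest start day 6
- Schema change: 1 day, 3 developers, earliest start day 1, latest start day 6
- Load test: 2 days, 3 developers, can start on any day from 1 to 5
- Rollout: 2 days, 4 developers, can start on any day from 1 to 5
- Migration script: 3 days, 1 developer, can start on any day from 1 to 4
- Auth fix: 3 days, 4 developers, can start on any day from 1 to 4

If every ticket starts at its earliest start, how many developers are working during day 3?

5

At early start, day 3 has: Migration script, Auth fix.
Demand: 1 + 4 = 5.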